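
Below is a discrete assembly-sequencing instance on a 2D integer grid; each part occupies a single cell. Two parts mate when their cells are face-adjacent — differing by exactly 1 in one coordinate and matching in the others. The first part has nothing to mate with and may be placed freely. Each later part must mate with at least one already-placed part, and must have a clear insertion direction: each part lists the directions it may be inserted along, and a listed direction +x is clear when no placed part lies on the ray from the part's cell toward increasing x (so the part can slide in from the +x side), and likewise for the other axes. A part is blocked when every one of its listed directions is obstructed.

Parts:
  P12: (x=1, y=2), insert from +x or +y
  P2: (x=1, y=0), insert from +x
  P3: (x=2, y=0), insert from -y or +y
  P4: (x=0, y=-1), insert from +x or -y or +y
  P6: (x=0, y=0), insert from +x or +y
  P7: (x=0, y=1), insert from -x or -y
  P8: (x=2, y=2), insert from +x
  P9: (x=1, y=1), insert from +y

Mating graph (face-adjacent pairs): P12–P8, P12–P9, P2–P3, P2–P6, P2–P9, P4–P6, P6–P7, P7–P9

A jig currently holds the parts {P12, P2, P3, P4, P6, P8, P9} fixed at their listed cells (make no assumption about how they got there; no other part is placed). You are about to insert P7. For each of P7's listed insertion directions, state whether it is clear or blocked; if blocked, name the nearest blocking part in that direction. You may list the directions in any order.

-x: ray from P7(0, 1) has no placed part ⇒ clear
-y: nearest on ray is P6@(0, 0) ⇒ blocked

-x: clear; -y: blocked by P6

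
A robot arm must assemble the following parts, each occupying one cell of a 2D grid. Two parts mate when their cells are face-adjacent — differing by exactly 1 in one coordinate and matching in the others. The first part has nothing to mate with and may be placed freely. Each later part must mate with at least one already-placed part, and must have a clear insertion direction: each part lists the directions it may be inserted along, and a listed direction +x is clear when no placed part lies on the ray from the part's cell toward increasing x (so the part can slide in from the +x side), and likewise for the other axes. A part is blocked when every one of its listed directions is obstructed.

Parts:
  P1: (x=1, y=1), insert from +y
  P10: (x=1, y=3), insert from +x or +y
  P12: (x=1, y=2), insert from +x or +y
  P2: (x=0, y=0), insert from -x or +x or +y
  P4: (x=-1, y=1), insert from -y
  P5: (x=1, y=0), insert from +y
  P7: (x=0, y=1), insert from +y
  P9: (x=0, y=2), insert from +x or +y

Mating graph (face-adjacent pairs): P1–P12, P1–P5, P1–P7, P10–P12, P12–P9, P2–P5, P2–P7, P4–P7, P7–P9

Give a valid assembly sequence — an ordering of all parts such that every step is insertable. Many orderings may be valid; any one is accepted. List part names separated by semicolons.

1. P7@(0, 1) [+y clear] — {P7}
2. P9@(0, 2) [+x clear] — {P7, P9}
3. P2@(0, 0) [-x clear] — {P2, P7, P9}
4. P5@(1, 0) [+y clear] — {P2, P5, P7, P9}
5. P1@(1, 1) [+y clear] — {P1, P2, P5, P7, P9}
6. P4@(-1, 1) [-y clear] — {P1, P2, P4, P5, P7, P9}
7. P12@(1, 2) [+x clear] — {P1, P12, P2, P4, P5, P7, P9}
8. P10@(1, 3) [+x clear] — {P1, P10, P12, P2, P4, P5, P7, P9}

P7; P9; P2; P5; P1; P4; P12; P10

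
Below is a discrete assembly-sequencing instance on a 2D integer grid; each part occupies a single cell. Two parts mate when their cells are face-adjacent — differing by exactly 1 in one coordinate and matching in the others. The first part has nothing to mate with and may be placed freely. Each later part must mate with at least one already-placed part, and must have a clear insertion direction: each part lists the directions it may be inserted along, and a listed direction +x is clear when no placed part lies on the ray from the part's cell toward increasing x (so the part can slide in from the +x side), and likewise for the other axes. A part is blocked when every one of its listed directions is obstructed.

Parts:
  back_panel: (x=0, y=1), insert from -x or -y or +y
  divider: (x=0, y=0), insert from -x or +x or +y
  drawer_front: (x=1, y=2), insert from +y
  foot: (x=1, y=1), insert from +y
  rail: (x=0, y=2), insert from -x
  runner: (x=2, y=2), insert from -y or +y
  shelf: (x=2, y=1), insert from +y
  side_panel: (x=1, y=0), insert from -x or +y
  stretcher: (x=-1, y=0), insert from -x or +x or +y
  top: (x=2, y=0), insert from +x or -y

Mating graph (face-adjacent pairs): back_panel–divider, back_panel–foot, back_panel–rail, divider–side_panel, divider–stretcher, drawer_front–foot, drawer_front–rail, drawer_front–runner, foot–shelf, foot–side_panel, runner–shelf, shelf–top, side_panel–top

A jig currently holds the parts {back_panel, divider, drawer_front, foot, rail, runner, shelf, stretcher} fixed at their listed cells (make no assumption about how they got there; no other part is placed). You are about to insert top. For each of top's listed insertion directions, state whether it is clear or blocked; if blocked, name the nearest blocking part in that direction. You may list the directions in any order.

+x: ray from top(2, 0) has no placed part ⇒ clear
-y: ray from top(2, 0) has no placed part ⇒ clear

+x: clear; -y: clear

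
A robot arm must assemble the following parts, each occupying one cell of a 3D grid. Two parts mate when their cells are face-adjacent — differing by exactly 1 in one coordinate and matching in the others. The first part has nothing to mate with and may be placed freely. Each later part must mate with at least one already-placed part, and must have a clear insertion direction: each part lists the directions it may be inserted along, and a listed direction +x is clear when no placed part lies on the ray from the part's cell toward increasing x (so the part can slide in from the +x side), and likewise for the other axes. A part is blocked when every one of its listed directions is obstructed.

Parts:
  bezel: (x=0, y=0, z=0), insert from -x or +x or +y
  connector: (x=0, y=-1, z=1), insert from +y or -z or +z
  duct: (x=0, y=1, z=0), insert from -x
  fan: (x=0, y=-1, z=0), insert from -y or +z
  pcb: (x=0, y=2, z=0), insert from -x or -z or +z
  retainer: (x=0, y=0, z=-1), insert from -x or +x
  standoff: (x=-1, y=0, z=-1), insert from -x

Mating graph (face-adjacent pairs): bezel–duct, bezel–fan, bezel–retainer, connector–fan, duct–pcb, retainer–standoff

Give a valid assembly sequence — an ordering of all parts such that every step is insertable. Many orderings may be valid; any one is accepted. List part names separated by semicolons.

1. standoff@(-1, 0, -1) [-x clear] — {standoff}
2. retainer@(0, 0, -1) [+x clear] — {retainer, standoff}
3. bezel@(0, 0, 0) [-x clear] — {bezel, retainer, standoff}
4. duct@(0, 1, 0) [-x clear] — {bezel, duct, retainer, standoff}
5. pcb@(0, 2, 0) [-x clear] — {bezel, duct, pcb, retainer, standoff}
6. fan@(0, -1, 0) [-y clear] — {bezel, duct, fan, pcb, retainer, standoff}
7. connector@(0, -1, 1) [+y clear] — {bezel, connector, duct, fan, pcb, retainer, standoff}

standoff; retainer; bezel; duct; pcb; fan; connector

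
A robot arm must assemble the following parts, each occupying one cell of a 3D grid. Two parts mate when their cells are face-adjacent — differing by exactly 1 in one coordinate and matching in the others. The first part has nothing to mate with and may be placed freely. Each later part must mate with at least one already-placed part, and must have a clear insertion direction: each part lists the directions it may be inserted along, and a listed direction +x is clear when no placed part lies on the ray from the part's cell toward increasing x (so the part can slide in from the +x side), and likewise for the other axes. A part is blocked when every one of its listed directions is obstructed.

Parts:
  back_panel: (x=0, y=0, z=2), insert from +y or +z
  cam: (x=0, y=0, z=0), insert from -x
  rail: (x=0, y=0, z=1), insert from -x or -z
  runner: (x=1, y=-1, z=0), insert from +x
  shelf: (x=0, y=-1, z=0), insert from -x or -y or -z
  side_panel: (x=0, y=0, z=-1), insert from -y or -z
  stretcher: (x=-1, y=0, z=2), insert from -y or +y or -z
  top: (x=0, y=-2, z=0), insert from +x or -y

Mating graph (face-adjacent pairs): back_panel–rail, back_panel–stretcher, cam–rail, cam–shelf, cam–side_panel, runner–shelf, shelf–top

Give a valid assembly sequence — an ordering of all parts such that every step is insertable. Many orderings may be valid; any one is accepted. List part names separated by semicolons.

1. back_panel@(0, 0, 2) [+y clear] — {back_panel}
2. rail@(0, 0, 1) [-x clear] — {back_panel, rail}
3. cam@(0, 0, 0) [-x clear] — {back_panel, cam, rail}
4. side_panel@(0, 0, -1) [-y clear] — {back_panel, cam, rail, side_panel}
5. shelf@(0, -1, 0) [-x clear] — {back_panel, cam, rail, shelf, side_panel}
6. runner@(1, -1, 0) [+x clear] — {back_panel, cam, rail, runner, shelf, side_panel}
7. top@(0, -2, 0) [+x clear] — {back_panel, cam, rail, runner, shelf, side_panel, top}
8. stretcher@(-1, 0, 2) [-y clear] — {back_panel, cam, rail, runner, shelf, side_panel, stretcher, top}

back_panel; rail; cam; side_panel; shelf; runner; top; stretcher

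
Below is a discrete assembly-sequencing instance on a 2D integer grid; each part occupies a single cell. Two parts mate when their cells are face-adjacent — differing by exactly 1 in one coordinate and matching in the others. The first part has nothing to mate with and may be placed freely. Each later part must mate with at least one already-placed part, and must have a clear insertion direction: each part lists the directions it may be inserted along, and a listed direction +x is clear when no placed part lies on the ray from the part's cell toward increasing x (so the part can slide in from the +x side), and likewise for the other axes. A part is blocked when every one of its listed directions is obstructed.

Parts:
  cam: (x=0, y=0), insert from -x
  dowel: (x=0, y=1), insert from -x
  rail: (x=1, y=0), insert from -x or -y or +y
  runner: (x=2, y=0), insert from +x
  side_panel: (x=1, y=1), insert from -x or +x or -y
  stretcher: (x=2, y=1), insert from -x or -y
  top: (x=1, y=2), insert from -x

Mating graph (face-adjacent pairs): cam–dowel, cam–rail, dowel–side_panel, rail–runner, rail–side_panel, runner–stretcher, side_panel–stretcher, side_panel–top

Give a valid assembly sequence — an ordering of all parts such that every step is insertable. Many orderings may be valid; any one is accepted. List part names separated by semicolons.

dowel; cam; rail; side_panel; stretcher; runner; top

1. dowel@(0, 1) [-x clear] — {dowel}
2. cam@(0, 0) [-x clear] — {cam, dowel}
3. rail@(1, 0) [-y clear] — {cam, dowel, rail}
4. side_panel@(1, 1) [+x clear] — {cam, dowel, rail, side_panel}
5. stretcher@(2, 1) [-y clear] — {cam, dowel, rail, side_panel, stretcher}
6. runner@(2, 0) [+x clear] — {cam, dowel, rail, runner, side_panel, stretcher}
7. top@(1, 2) [-x clear] — {cam, dowel, rail, runner, side_panel, stretcher, top}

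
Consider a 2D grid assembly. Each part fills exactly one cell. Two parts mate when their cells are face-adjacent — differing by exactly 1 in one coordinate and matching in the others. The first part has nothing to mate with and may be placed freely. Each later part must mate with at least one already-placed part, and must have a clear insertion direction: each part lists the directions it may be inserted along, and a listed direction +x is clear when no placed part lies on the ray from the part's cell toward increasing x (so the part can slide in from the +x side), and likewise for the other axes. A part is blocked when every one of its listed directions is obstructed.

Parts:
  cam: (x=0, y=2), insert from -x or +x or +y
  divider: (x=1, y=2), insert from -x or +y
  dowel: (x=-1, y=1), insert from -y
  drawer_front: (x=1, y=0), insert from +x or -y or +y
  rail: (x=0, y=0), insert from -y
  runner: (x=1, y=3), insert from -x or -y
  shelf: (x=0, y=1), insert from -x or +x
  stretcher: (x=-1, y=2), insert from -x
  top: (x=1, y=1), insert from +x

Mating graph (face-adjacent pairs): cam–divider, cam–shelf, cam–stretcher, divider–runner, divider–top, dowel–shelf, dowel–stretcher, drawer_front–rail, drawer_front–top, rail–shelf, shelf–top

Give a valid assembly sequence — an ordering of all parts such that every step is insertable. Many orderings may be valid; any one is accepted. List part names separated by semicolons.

stretcher; dowel; shelf; rail; top; divider; runner; drawer_front; cam

1. stretcher@(-1, 2) [-x clear] — {stretcher}
2. dowel@(-1, 1) [-y clear] — {dowel, stretcher}
3. shelf@(0, 1) [+x clear] — {dowel, shelf, stretcher}
4. rail@(0, 0) [-y clear] — {dowel, rail, shelf, stretcher}
5. top@(1, 1) [+x clear] — {dowel, rail, shelf, stretcher, top}
6. divider@(1, 2) [+y clear] — {divider, dowel, rail, shelf, stretcher, top}
7. runner@(1, 3) [-x clear] — {divider, dowel, rail, runner, shelf, stretcher, top}
8. drawer_front@(1, 0) [+x clear] — {divider, dowel, drawer_front, rail, runner, shelf, stretcher, top}
9. cam@(0, 2) [+y clear] — {cam, divider, dowel, drawer_front, rail, runner, shelf, stretcher, top}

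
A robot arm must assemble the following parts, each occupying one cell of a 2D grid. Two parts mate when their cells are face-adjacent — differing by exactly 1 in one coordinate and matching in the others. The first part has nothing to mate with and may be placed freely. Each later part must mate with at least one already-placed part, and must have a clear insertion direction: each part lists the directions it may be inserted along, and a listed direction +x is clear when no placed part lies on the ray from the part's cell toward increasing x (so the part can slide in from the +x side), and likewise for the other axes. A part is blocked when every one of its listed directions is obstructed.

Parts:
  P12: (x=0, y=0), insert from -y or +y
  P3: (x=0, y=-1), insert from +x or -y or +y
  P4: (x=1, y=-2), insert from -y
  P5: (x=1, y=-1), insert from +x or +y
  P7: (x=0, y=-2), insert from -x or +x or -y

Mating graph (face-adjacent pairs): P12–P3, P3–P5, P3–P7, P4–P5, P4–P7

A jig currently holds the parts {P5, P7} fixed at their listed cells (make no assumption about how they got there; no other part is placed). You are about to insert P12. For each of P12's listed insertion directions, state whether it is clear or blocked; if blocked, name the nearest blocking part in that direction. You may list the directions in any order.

+y: clear; -y: blocked by P7

-y: nearest on ray is P7@(0, -2) ⇒ blocked
+y: ray from P12(0, 0) has no placed part ⇒ clear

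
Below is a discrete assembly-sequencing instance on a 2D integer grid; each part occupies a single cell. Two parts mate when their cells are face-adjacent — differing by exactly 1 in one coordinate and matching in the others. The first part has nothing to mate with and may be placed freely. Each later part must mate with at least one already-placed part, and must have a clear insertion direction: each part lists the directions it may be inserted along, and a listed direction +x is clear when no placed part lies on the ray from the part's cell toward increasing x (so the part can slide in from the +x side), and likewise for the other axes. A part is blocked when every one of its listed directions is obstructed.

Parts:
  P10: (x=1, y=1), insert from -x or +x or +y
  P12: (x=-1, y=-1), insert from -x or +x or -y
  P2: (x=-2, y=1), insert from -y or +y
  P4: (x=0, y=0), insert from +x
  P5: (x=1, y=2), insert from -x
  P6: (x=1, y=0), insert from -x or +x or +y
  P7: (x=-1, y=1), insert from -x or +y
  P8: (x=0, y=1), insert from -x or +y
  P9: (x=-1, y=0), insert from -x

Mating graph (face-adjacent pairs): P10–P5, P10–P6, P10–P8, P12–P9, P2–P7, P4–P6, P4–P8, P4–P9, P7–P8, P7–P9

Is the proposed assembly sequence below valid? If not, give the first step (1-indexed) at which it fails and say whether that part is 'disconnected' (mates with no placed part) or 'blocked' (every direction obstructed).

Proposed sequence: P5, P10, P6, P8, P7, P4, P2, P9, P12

1. P5@(1, 2) [-x clear] — {P5}
2. P10@(1, 1) [-x clear] — {P10, P5}
3. P6@(1, 0) [-x clear] — {P10, P5, P6}
4. P8@(0, 1) [-x clear] — {P10, P5, P6, P8}
5. P7@(-1, 1) [-x clear] — {P10, P5, P6, P7, P8}
6. P4@(0, 0) — +x all obstructed ⇒ blocked

Invalid at step 6 (blocked)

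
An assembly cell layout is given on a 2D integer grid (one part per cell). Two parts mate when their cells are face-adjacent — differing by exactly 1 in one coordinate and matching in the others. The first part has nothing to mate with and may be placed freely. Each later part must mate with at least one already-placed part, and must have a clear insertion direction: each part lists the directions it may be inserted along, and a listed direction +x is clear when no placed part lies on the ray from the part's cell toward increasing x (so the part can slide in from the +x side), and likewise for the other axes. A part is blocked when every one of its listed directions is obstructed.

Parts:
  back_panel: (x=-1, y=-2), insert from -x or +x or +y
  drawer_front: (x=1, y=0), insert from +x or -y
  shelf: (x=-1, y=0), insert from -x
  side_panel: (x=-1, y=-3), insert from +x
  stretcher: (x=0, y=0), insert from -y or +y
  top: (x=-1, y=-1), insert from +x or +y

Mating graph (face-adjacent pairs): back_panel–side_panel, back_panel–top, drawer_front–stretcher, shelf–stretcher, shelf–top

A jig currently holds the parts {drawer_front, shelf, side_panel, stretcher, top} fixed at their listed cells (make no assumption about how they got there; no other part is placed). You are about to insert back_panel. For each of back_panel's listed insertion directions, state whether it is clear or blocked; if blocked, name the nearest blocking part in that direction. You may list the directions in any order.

-x: ray from back_panel(-1, -2) has no placed part ⇒ clear
+x: ray from back_panel(-1, -2) has no placed part ⇒ clear
+y: nearest on ray is top@(-1, -1) ⇒ blocked

+x: clear; +y: blocked by top; -x: clear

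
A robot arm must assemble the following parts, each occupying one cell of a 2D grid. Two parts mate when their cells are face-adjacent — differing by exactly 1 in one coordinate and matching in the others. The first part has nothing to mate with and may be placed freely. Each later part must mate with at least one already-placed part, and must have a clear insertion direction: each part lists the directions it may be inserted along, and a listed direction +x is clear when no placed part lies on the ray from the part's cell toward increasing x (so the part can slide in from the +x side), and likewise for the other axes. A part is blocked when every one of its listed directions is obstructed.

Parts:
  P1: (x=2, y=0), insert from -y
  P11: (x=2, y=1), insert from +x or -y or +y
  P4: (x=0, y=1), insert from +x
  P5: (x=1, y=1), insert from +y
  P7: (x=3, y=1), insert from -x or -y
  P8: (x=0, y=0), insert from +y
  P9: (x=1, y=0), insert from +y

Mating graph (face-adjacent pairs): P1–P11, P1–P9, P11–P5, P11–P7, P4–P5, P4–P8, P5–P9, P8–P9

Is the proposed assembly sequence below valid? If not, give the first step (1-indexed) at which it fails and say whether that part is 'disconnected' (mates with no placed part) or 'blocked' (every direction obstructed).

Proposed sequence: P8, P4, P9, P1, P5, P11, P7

Valid

1. P8@(0, 0) [+y clear] — {P8}
2. P4@(0, 1) [+x clear] — {P4, P8}
3. P9@(1, 0) [+y clear] — {P4, P8, P9}
4. P1@(2, 0) [-y clear] — {P1, P4, P8, P9}
5. P5@(1, 1) [+y clear] — {P1, P4, P5, P8, P9}
6. P11@(2, 1) [+x clear] — {P1, P11, P4, P5, P8, P9}
7. P7@(3, 1) [-y clear] — {P1, P11, P4, P5, P7, P8, P9}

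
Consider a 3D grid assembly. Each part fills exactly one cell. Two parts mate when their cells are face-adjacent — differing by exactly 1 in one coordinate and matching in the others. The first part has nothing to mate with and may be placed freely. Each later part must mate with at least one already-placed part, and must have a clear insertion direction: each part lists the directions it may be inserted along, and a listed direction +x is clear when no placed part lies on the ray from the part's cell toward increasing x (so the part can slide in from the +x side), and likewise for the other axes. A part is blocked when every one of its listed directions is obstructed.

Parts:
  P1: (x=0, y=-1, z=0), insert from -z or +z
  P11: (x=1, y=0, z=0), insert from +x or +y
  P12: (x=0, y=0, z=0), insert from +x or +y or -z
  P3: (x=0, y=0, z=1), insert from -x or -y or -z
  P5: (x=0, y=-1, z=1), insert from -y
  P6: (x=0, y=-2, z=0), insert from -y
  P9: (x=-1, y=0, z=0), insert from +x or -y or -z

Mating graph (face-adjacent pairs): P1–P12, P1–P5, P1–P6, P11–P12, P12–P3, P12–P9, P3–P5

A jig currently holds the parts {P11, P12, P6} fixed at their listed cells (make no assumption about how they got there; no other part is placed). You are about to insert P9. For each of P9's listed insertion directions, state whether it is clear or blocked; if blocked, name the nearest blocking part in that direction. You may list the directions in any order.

+x: blocked by P12; -y: clear; -z: clear

+x: nearest on ray is P12@(0, 0, 0) ⇒ blocked
-y: ray from P9(-1, 0, 0) has no placed part ⇒ clear
-z: ray from P9(-1, 0, 0) has no placed part ⇒ clear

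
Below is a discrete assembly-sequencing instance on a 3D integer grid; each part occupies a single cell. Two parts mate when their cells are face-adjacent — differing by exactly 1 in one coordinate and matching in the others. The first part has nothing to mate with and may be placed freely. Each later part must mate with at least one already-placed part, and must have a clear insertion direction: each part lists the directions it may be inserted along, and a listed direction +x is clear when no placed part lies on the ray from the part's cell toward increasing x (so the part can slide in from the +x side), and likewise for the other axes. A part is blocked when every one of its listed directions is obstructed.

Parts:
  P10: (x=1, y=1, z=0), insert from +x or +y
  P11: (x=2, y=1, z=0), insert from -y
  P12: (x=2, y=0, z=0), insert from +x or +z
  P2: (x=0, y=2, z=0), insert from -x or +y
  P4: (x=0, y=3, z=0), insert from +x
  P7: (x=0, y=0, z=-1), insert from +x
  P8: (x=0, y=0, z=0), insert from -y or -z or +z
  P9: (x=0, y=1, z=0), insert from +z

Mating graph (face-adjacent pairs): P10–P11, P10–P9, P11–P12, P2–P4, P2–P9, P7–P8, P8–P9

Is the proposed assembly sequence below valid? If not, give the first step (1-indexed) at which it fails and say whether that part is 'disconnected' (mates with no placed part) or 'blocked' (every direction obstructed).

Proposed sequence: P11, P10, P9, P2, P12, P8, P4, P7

Valid

1. P11@(2, 1, 0) [-y clear] — {P11}
2. P10@(1, 1, 0) [+y clear] — {P10, P11}
3. P9@(0, 1, 0) [+z clear] — {P10, P11, P9}
4. P2@(0, 2, 0) [-x clear] — {P10, P11, P2, P9}
5. P12@(2, 0, 0) [+x clear] — {P10, P11, P12, P2, P9}
6. P8@(0, 0, 0) [-y clear] — {P10, P11, P12, P2, P8, P9}
7. P4@(0, 3, 0) [+x clear] — {P10, P11, P12, P2, P4, P8, P9}
8. P7@(0, 0, -1) [+x clear] — {P10, P11, P12, P2, P4, P7, P8, P9}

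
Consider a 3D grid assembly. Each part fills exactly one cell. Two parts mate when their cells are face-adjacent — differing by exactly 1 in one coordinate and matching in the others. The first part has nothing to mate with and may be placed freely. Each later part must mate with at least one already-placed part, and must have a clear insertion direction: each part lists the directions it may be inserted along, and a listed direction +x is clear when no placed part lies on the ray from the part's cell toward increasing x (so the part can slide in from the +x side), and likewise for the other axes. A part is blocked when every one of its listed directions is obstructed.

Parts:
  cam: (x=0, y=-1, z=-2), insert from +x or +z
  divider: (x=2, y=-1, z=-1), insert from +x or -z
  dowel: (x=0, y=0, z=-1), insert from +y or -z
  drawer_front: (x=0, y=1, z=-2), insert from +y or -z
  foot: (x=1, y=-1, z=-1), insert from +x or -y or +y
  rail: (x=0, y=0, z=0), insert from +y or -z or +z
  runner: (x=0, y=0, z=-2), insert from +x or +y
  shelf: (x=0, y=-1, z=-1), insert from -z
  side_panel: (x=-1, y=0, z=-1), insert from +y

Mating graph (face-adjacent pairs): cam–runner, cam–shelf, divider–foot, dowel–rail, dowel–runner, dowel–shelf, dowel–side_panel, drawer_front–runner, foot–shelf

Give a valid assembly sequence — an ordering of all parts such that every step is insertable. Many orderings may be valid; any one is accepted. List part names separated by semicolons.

divider; foot; shelf; dowel; side_panel; runner; rail; cam; drawer_front

1. divider@(2, -1, -1) [+x clear] — {divider}
2. foot@(1, -1, -1) [-y clear] — {divider, foot}
3. shelf@(0, -1, -1) [-z clear] — {divider, foot, shelf}
4. dowel@(0, 0, -1) [+y clear] — {divider, dowel, foot, shelf}
5. side_panel@(-1, 0, -1) [+y clear] — {divider, dowel, foot, shelf, side_panel}
6. runner@(0, 0, -2) [+x clear] — {divider, dowel, foot, runner, shelf, side_panel}
7. rail@(0, 0, 0) [+y clear] — {divider, dowel, foot, rail, runner, shelf, side_panel}
8. cam@(0, -1, -2) [+x clear] — {cam, divider, dowel, foot, rail, runner, shelf, side_panel}
9. drawer_front@(0, 1, -2) [+y clear] — {cam, divider, dowel, drawer_front, foot, rail, runner, shelf, side_panel}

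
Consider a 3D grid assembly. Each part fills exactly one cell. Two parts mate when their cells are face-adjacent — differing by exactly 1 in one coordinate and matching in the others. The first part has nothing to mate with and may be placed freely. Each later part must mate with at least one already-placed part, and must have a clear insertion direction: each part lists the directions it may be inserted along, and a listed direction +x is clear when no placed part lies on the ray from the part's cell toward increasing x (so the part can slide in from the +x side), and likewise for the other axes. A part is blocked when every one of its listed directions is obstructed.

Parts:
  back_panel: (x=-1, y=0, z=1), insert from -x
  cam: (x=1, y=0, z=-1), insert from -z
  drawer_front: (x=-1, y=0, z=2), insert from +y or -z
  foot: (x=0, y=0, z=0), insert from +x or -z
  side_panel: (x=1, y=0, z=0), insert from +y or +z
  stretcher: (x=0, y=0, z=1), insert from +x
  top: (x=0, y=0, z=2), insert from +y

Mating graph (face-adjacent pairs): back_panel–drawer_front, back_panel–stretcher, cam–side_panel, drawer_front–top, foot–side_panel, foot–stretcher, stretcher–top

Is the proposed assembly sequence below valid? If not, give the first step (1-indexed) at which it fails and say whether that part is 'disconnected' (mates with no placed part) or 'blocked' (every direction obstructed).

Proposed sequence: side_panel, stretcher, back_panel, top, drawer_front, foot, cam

Invalid at step 2 (disconnected)

1. side_panel@(1, 0, 0) [+y clear] — {side_panel}
2. stretcher@(0, 0, 1) — no placed neighbour ⇒ disconnected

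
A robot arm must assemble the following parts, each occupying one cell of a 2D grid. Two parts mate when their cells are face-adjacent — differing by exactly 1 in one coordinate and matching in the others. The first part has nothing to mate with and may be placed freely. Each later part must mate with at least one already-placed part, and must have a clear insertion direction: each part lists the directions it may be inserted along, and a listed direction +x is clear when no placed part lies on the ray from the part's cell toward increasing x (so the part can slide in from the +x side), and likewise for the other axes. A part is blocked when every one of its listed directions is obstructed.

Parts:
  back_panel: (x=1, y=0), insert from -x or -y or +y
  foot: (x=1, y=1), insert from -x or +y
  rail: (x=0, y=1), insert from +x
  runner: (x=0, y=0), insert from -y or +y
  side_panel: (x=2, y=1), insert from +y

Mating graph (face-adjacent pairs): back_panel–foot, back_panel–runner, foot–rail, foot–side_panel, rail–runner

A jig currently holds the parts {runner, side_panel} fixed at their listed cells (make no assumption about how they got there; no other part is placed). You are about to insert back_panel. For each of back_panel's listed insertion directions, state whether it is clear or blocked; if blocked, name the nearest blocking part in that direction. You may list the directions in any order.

-x: nearest on ray is runner@(0, 0) ⇒ blocked
-y: ray from back_panel(1, 0) has no placed part ⇒ clear
+y: ray from back_panel(1, 0) has no placed part ⇒ clear

+y: clear; -x: blocked by runner; -y: clear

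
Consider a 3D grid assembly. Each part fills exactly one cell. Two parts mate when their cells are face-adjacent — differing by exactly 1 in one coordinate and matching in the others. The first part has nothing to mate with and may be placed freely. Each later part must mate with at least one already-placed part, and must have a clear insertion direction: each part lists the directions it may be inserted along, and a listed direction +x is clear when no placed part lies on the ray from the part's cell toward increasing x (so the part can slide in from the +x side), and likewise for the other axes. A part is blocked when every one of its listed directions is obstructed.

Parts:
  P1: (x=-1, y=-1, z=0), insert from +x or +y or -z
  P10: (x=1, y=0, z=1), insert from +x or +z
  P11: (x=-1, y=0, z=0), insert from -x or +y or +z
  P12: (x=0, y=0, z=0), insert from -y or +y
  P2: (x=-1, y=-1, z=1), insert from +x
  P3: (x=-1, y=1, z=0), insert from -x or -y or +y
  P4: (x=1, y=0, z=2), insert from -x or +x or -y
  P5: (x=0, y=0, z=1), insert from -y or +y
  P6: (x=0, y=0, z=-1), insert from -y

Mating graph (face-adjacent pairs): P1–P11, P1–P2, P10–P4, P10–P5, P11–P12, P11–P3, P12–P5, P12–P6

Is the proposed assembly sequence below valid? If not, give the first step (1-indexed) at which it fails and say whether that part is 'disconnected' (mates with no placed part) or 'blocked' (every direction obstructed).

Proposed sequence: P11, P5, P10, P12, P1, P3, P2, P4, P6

Invalid at step 2 (disconnected)

1. P11@(-1, 0, 0) [-x clear] — {P11}
2. P5@(0, 0, 1) — no placed neighbour ⇒ disconnected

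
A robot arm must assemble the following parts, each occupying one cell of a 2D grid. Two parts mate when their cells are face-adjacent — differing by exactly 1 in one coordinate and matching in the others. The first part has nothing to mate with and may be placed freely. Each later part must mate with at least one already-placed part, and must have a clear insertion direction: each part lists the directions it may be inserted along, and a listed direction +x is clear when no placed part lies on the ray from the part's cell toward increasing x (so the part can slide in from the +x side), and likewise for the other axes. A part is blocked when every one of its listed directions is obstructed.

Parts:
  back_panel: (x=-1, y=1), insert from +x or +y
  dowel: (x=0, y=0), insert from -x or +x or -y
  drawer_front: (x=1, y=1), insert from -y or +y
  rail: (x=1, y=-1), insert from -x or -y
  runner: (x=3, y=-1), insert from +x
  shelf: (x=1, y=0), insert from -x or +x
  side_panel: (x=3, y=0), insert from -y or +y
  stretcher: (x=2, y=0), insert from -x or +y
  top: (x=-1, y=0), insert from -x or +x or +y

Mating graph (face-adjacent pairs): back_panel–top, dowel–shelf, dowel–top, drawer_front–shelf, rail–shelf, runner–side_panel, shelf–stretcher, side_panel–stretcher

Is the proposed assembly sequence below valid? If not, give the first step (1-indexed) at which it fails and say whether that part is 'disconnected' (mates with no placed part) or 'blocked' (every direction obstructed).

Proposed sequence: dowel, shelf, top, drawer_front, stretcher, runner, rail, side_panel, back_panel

1. dowel@(0, 0) [-x clear] — {dowel}
2. shelf@(1, 0) [+x clear] — {dowel, shelf}
3. top@(-1, 0) [-x clear] — {dowel, shelf, top}
4. drawer_front@(1, 1) [+y clear] — {dowel, drawer_front, shelf, top}
5. stretcher@(2, 0) [+y clear] — {dowel, drawer_front, shelf, stretcher, top}
6. runner@(3, -1) — no placed neighbour ⇒ disconnected

Invalid at step 6 (disconnected)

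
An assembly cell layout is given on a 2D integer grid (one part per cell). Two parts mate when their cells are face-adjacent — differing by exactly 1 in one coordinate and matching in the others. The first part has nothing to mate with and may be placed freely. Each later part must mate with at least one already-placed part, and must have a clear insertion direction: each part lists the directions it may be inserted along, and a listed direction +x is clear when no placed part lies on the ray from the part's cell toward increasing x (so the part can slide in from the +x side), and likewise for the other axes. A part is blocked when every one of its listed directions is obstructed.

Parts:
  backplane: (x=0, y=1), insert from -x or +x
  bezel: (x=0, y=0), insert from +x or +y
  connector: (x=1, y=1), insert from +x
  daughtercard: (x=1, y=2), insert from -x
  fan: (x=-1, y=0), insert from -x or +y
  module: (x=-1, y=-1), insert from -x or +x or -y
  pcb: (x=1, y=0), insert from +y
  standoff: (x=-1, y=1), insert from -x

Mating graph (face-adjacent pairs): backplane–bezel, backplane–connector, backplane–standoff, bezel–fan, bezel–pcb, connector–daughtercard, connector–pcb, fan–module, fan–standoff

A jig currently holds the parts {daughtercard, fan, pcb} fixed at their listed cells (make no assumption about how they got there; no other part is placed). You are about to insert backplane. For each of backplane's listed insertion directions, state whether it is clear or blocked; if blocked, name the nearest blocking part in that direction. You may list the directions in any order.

-x: ray from backplane(0, 1) has no placed part ⇒ clear
+x: ray from backplane(0, 1) has no placed part ⇒ clear

+x: clear; -x: clear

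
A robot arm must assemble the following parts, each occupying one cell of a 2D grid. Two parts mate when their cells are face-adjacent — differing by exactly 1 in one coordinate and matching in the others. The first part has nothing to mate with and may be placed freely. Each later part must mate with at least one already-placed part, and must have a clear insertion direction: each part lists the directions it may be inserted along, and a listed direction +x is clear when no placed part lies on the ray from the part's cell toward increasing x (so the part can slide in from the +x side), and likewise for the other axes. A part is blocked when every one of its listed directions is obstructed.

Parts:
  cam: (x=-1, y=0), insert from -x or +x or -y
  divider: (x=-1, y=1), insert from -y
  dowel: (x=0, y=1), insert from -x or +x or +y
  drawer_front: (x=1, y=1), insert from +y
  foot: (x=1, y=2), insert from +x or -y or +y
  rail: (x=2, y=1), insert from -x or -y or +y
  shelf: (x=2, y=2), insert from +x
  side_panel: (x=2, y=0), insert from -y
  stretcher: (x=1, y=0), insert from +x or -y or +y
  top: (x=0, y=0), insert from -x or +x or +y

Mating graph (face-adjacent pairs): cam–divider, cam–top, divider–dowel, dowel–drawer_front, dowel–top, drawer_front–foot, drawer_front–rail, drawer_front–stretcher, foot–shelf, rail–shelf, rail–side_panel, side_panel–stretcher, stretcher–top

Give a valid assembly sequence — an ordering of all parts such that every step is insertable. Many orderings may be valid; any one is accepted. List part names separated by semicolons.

top; stretcher; drawer_front; foot; rail; side_panel; shelf; dowel; divider; cam

1. top@(0, 0) [-x clear] — {top}
2. stretcher@(1, 0) [+x clear] — {stretcher, top}
3. drawer_front@(1, 1) [+y clear] — {drawer_front, stretcher, top}
4. foot@(1, 2) [+x clear] — {drawer_front, foot, stretcher, top}
5. rail@(2, 1) [-y clear] — {drawer_front, foot, rail, stretcher, top}
6. side_panel@(2, 0) [-y clear] — {drawer_front, foot, rail, side_panel, stretcher, top}
7. shelf@(2, 2) [+x clear] — {drawer_front, foot, rail, shelf, side_panel, stretcher, top}
8. dowel@(0, 1) [-x clear] — {dowel, drawer_front, foot, rail, shelf, side_panel, stretcher, top}
9. divider@(-1, 1) [-y clear] — {divider, dowel, drawer_front, foot, rail, shelf, side_panel, stretcher, top}
10. cam@(-1, 0) [-x clear] — {cam, divider, dowel, drawer_front, foot, rail, shelf, side_panel, stretcher, top}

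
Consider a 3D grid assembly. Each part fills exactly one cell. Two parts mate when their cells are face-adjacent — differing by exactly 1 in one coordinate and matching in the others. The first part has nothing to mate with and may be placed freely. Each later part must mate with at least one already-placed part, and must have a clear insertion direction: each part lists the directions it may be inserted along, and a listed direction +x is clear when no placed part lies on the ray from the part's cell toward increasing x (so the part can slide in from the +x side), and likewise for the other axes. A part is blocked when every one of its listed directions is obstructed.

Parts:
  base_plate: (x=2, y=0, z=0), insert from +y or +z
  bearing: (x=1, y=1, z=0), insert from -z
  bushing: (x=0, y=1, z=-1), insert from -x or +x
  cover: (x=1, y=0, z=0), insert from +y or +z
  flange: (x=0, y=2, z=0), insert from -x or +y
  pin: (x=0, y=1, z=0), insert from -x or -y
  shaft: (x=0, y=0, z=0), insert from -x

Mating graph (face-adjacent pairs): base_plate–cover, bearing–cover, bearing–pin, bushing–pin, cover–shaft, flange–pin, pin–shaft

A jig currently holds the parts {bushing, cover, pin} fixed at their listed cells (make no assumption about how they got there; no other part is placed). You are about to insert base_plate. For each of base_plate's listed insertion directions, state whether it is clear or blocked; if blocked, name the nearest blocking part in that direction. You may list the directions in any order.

+y: ray from base_plate(2, 0, 0) has no placed part ⇒ clear
+z: ray from base_plate(2, 0, 0) has no placed part ⇒ clear

+y: clear; +z: clear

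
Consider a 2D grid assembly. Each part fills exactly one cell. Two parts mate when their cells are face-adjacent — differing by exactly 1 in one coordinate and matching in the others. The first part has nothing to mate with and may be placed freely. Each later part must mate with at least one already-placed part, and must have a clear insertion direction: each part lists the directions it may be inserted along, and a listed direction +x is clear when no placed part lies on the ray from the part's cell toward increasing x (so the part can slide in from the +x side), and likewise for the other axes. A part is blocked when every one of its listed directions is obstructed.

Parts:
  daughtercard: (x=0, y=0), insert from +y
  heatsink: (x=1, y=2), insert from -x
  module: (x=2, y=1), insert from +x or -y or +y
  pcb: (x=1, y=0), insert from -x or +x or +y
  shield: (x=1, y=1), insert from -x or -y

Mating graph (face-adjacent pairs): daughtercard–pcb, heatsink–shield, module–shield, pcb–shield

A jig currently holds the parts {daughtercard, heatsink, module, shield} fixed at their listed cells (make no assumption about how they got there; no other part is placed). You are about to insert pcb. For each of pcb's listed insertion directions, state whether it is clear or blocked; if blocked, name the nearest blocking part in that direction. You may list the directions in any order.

-x: nearest on ray is daughtercard@(0, 0) ⇒ blocked
+x: ray from pcb(1, 0) has no placed part ⇒ clear
+y: nearest on ray is shield@(1, 1) ⇒ blocked

+x: clear; +y: blocked by shield; -x: blocked by daughtercard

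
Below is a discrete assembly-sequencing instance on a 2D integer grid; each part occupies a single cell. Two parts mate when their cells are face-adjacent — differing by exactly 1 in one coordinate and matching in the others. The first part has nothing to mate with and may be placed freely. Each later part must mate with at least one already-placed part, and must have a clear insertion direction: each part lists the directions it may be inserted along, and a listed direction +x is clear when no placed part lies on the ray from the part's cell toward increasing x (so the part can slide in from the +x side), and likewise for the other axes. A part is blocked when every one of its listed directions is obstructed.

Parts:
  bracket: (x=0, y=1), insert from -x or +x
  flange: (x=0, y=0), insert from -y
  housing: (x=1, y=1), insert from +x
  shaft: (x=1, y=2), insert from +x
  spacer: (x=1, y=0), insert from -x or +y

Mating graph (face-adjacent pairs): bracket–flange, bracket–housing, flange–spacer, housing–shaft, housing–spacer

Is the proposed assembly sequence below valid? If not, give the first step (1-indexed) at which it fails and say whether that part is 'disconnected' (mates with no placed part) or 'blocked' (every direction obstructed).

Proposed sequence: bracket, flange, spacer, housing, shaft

Valid

1. bracket@(0, 1) [-x clear] — {bracket}
2. flange@(0, 0) [-y clear] — {bracket, flange}
3. spacer@(1, 0) [+y clear] — {bracket, flange, spacer}
4. housing@(1, 1) [+x clear] — {bracket, flange, housing, spacer}
5. shaft@(1, 2) [+x clear] — {bracket, flange, housing, shaft, spacer}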